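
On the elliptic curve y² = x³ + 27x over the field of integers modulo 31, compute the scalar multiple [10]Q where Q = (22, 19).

(16, 8)

Repeated addition: build up to 10Q.
2Q: tangent at (22, 19): λ = (3·22² + 27)/(2·19) ≡ 22/7. 7⁻¹ ≡ 9 (mod 31), so λ ≡ 22·9 ≡ 12.
  x = λ² - 22 - 22 = 144 - 44 ≡ 7; y = λ·(22 - 7) - 19 ≡ 6. → (7, 6)
3Q: (7, 6) + (22, 19). λ = (19 - 6)/(22 - 7) ≡ 13/15 mod 31. 15⁻¹ ≡ 29 (mod 31) since 15·29 = 435 ≡ 1, so λ ≡ 5.
  x = λ² - 7 - 22 = 25 - 29 ≡ 27; y = λ·(7 - 27) - 6 ≡ 18. → (27, 18)
4Q: (27, 18) + (22, 19). λ = (19 - 18)/(22 - 27) ≡ 1/26 mod 31. 26⁻¹ ≡ 6 (mod 31), so λ ≡ 6.
  x = λ² - 27 - 22 = 36 - 49 ≡ 18; y = λ·(27 - 18) - 18 ≡ 5. → (18, 5)
5Q: (18, 5) + (22, 19). λ = (19 - 5)/(22 - 18) ≡ 14/4 mod 31. 4⁻¹ ≡ 8 (mod 31), so λ ≡ 19.
  x = λ² - 18 - 22 = 361 - 40 ≡ 11; y = λ·(18 - 11) - 5 ≡ 4. → (11, 4)
6Q: (11, 4) + (22, 19). λ = (19 - 4)/(22 - 11) ≡ 15/11 mod 31. 11⁻¹ ≡ 17 (mod 31) since 11·17 = 187 ≡ 1, so λ ≡ 7.
  x = λ² - 11 - 22 = 49 - 33 ≡ 16; y = λ·(11 - 16) - 4 ≡ 23. → (16, 23)
7Q: (16, 23) + (22, 19). λ = (19 - 23)/(22 - 16) ≡ 27/6 mod 31. 6⁻¹ ≡ 26 (mod 31), so λ ≡ 20.
  x = λ² - 16 - 22 = 400 - 38 ≡ 21; y = λ·(16 - 21) - 23 ≡ 1. → (21, 1)
8Q: (21, 1) + (22, 19). λ = (19 - 1)/(22 - 21) ≡ 18/1 mod 31. 1⁻¹ ≡ 1 (mod 31) since 1·1 = 1 ≡ 1, so λ ≡ 18.
  x = λ² - 21 - 22 = 324 - 43 ≡ 2; y = λ·(21 - 2) - 1 ≡ 0. → (2, 0)
9Q: (2, 0) + (22, 19). λ = (19 - 0)/(22 - 2) ≡ 19/20 mod 31. 20⁻¹ ≡ 14 (mod 31) since 20·14 = 280 ≡ 1, so λ ≡ 18.
  x = λ² - 2 - 22 = 324 - 24 ≡ 21; y = λ·(2 - 21) - 0 ≡ 30. → (21, 30)
10Q: (21, 30) + (22, 19). λ = (19 - 30)/(22 - 21) ≡ 20/1 mod 31. 1⁻¹ ≡ 1 (mod 31), so λ ≡ 20.
  x = λ² - 21 - 22 = 400 - 43 ≡ 16; y = λ·(21 - 16) - 30 ≡ 8. → (16, 8)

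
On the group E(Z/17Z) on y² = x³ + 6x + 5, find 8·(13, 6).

(15, 11)

Write P = (13, 6).
Repeated addition: build up to 8P.
2P: tangent at (13, 6): λ = (3·13² + 6)/(2·6) ≡ 3/12. 12⁻¹ ≡ 10 (mod 17) since 12·10 = 120 ≡ 1, so λ ≡ 3·10 ≡ 13.
  x = λ² - 13 - 13 = 169 - 26 ≡ 7; y = λ·(13 - 7) - 6 ≡ 4. → (7, 4)
3P: (7, 4) + (13, 6). λ = (6 - 4)/(13 - 7) ≡ 2/6 mod 17. 6⁻¹ ≡ 3 (mod 17), so λ ≡ 6.
  x = λ² - 7 - 13 = 36 - 20 ≡ 16; y = λ·(7 - 16) - 4 ≡ 10. → (16, 10)
4P: (16, 10) + (13, 6). λ = (6 - 10)/(13 - 16) ≡ 13/14 mod 17. 14⁻¹ ≡ 11 (mod 17), so λ ≡ 7.
  x = λ² - 16 - 13 = 49 - 29 ≡ 3; y = λ·(16 - 3) - 10 ≡ 13. → (3, 13)
5P: (3, 13) + (13, 6). λ = (6 - 13)/(13 - 3) ≡ 10/10 mod 17. 10⁻¹ ≡ 12 (mod 17), so λ ≡ 1.
  x = λ² - 3 - 13 = 1 - 16 ≡ 2; y = λ·(3 - 2) - 13 ≡ 5. → (2, 5)
6P: (2, 5) + (13, 6). λ = (6 - 5)/(13 - 2) ≡ 1/11 mod 17. 11⁻¹ ≡ 14 (mod 17), so λ ≡ 14.
  x = λ² - 2 - 13 = 196 - 15 ≡ 11; y = λ·(2 - 11) - 5 ≡ 5. → (11, 5)
7P: (11, 5) + (13, 6). λ = (6 - 5)/(13 - 11) ≡ 1/2 mod 17. 2⁻¹ ≡ 9 (mod 17), so λ ≡ 9.
  x = λ² - 11 - 13 = 81 - 24 ≡ 6; y = λ·(11 - 6) - 5 ≡ 6. → (6, 6)
8P: (6, 6) + (13, 6). λ = (6 - 6)/(13 - 6) ≡ 0/7 mod 17. 7⁻¹ ≡ 5 (mod 17) since 7·5 = 35 ≡ 1, so λ ≡ 0.
  x = λ² - 6 - 13 = 0 - 19 ≡ 15; y = λ·(6 - 15) - 6 ≡ 11. → (15, 11)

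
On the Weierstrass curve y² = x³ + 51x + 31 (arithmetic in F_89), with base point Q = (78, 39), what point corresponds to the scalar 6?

Double-and-add on 6 = (110)₂. Start with Q = (78, 39) for the leading 1-bit.
double: tangent at (78, 39): λ = (3·78² + 51)/(2·39) ≡ 58/78. 78⁻¹ ≡ 8 (mod 89), so λ ≡ 58·8 ≡ 19.
  x = λ² - 78 - 78 = 361 - 156 ≡ 27; y = λ·(78 - 27) - 39 ≡ 40. → (27, 40)
add Q: (27, 40) + (78, 39). λ = (39 - 40)/(78 - 27) ≡ 88/51 mod 89. 51⁻¹ ≡ 7 (mod 89) since 51·7 = 357 ≡ 1, so λ ≡ 82.
  x = λ² - 27 - 78 = 6724 - 105 ≡ 33; y = λ·(27 - 33) - 40 ≡ 2. → (33, 2)
double: tangent at (33, 2): λ = (3·33² + 51)/(2·2) ≡ 25/4. 4⁻¹ ≡ 67 (mod 89) since 4·67 = 268 ≡ 1, so λ ≡ 25·67 ≡ 73.
  x = λ² - 33 - 33 = 5329 - 66 ≡ 12; y = λ·(33 - 12) - 2 ≡ 18. → (12, 18)

(12, 18)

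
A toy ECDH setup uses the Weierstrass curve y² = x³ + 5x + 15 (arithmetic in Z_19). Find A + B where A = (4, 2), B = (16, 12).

(4, 2) + (16, 12). λ = (12 - 2)/(16 - 4) ≡ 10/12 mod 19. 12⁻¹ ≡ 8 (mod 19), so λ ≡ 4.
  x = λ² - 4 - 16 = 16 - 20 ≡ 15; y = λ·(4 - 15) - 2 ≡ 11. → (15, 11)

(15, 11)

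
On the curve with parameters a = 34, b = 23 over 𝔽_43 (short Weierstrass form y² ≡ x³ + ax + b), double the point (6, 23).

(2, 23)

tangent at (6, 23): λ = (3·6² + 34)/(2·23) ≡ 13/3. 3⁻¹ ≡ 29 (mod 43), so λ ≡ 13·29 ≡ 33.
  x = λ² - 6 - 6 = 1089 - 12 ≡ 2; y = λ·(6 - 2) - 23 ≡ 23. → (2, 23)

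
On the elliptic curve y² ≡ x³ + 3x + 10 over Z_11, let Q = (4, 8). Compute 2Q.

(1, 5)

tangent at (4, 8): λ = (3·4² + 3)/(2·8) ≡ 7/5. 5⁻¹ ≡ 9 (mod 11), so λ ≡ 7·9 ≡ 8.
  x = λ² - 4 - 4 = 64 - 8 ≡ 1; y = λ·(4 - 1) - 8 ≡ 5. → (1, 5)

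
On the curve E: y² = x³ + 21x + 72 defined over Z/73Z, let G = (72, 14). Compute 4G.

(69, 17)

Double-and-add on 4 = (100)₂. Start with G = (72, 14) for the leading 1-bit.
double: tangent at (72, 14): λ = (3·72² + 21)/(2·14) ≡ 24/28. 28⁻¹ ≡ 60 (mod 73) since 28·60 = 1680 ≡ 1, so λ ≡ 24·60 ≡ 53.
  x = λ² - 72 - 72 = 2809 - 144 ≡ 37; y = λ·(72 - 37) - 14 ≡ 16. → (37, 16)
double: tangent at (37, 16): λ = (3·37² + 21)/(2·16) ≡ 40/32. 32⁻¹ ≡ 16 (mod 73), so λ ≡ 40·16 ≡ 56.
  x = λ² - 37 - 37 = 3136 - 74 ≡ 69; y = λ·(37 - 69) - 16 ≡ 17. → (69, 17)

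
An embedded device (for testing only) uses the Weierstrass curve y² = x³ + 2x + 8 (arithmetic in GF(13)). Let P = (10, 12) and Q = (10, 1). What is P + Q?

O

The two points share x = 10 and their y-coordinates satisfy 12 + 1 ≡ 0 (mod 13), so they are inverses. Their sum is ∞.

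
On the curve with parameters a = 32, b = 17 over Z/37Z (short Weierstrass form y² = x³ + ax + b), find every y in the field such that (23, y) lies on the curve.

x³ + 32x + 17 = 12920 ≡ 7 (mod 37).
Square roots of 7 mod 37: 9 and 28 (since 9² = 81 ≡ 7).

9, 28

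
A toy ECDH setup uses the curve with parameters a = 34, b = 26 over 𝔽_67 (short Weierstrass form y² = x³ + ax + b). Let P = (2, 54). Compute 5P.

(11, 18)

Repeated addition: build up to 5P.
2P: tangent at (2, 54): λ = (3·2² + 34)/(2·54) ≡ 46/41. 41⁻¹ ≡ 18 (mod 67), so λ ≡ 46·18 ≡ 24.
  x = λ² - 2 - 2 = 576 - 4 ≡ 36; y = λ·(2 - 36) - 54 ≡ 1. → (36, 1)
3P: (36, 1) + (2, 54). λ = (54 - 1)/(2 - 36) ≡ 53/33 mod 67. 33⁻¹ ≡ 65 (mod 67), so λ ≡ 28.
  x = λ² - 36 - 2 = 784 - 38 ≡ 9; y = λ·(36 - 9) - 1 ≡ 18. → (9, 18)
4P: (9, 18) + (2, 54). λ = (54 - 18)/(2 - 9) ≡ 36/60 mod 67. 60⁻¹ ≡ 19 (mod 67), so λ ≡ 14.
  x = λ² - 9 - 2 = 196 - 11 ≡ 51; y = λ·(9 - 51) - 18 ≡ 64. → (51, 64)
5P: (51, 64) + (2, 54). λ = (54 - 64)/(2 - 51) ≡ 57/18 mod 67. 18⁻¹ ≡ 41 (mod 67) since 18·41 = 738 ≡ 1, so λ ≡ 59.
  x = λ² - 51 - 2 = 3481 - 53 ≡ 11; y = λ·(51 - 11) - 64 ≡ 18. → (11, 18)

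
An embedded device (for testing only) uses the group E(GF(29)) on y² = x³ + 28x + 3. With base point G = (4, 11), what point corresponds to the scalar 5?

(19, 17)

Double-and-add on 5 = (101)₂. Start with G = (4, 11) for the leading 1-bit.
double: tangent at (4, 11): λ = (3·4² + 28)/(2·11) ≡ 18/22. 22⁻¹ ≡ 4 (mod 29) since 22·4 = 88 ≡ 1, so λ ≡ 18·4 ≡ 14.
  x = λ² - 4 - 4 = 196 - 8 ≡ 14; y = λ·(4 - 14) - 11 ≡ 23. → (14, 23)
double: tangent at (14, 23): λ = (3·14² + 28)/(2·23) ≡ 7/17. 17⁻¹ ≡ 12 (mod 29), so λ ≡ 7·12 ≡ 26.
  x = λ² - 14 - 14 = 676 - 28 ≡ 10; y = λ·(14 - 10) - 23 ≡ 23. → (10, 23)
add G: (10, 23) + (4, 11). λ = (11 - 23)/(4 - 10) ≡ 17/23 mod 29. 23⁻¹ ≡ 24 (mod 29), so λ ≡ 2.
  x = λ² - 10 - 4 = 4 - 14 ≡ 19; y = λ·(10 - 19) - 23 ≡ 17. → (19, 17)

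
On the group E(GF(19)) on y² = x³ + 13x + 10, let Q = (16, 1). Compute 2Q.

tangent at (16, 1): λ = (3·16² + 13)/(2·1) ≡ 2/2. 2⁻¹ ≡ 10 (mod 19), so λ ≡ 2·10 ≡ 1.
  x = λ² - 16 - 16 = 1 - 32 ≡ 7; y = λ·(16 - 7) - 1 ≡ 8. → (7, 8)

(7, 8)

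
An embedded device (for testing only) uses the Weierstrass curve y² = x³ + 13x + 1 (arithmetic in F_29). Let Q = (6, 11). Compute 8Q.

(6, 18)

Repeated addition: build up to 8Q.
2Q: tangent at (6, 11): λ = (3·6² + 13)/(2·11) ≡ 5/22. 22⁻¹ ≡ 4 (mod 29) since 22·4 = 88 ≡ 1, so λ ≡ 5·4 ≡ 20.
  x = λ² - 6 - 6 = 400 - 12 ≡ 11; y = λ·(6 - 11) - 11 ≡ 5. → (11, 5)
3Q: (11, 5) + (6, 11). λ = (11 - 5)/(6 - 11) ≡ 6/24 mod 29. 24⁻¹ ≡ 23 (mod 29), so λ ≡ 22.
  x = λ² - 11 - 6 = 484 - 17 ≡ 3; y = λ·(11 - 3) - 5 ≡ 26. → (3, 26)
4Q: (3, 26) + (6, 11). λ = (11 - 26)/(6 - 3) ≡ 14/3 mod 29. 3⁻¹ ≡ 10 (mod 29), so λ ≡ 24.
  x = λ² - 3 - 6 = 576 - 9 ≡ 16; y = λ·(3 - 16) - 26 ≡ 10. → (16, 10)
5Q: (16, 10) + (6, 11). λ = (11 - 10)/(6 - 16) ≡ 1/19 mod 29. 19⁻¹ ≡ 26 (mod 29), so λ ≡ 26.
  x = λ² - 16 - 6 = 676 - 22 ≡ 16; y = λ·(16 - 16) - 10 ≡ 19. → (16, 19)
6Q: (16, 19) + (6, 11). λ = (11 - 19)/(6 - 16) ≡ 21/19 mod 29. 19⁻¹ ≡ 26 (mod 29), so λ ≡ 24.
  x = λ² - 16 - 6 = 576 - 22 ≡ 3; y = λ·(16 - 3) - 19 ≡ 3. → (3, 3)
7Q: (3, 3) + (6, 11). λ = (11 - 3)/(6 - 3) ≡ 8/3 mod 29. 3⁻¹ ≡ 10 (mod 29) since 3·10 = 30 ≡ 1, so λ ≡ 22.
  x = λ² - 3 - 6 = 484 - 9 ≡ 11; y = λ·(3 - 11) - 3 ≡ 24. → (11, 24)
8Q: (11, 24) + (6, 11). λ = (11 - 24)/(6 - 11) ≡ 16/24 mod 29. 24⁻¹ ≡ 23 (mod 29), so λ ≡ 20.
  x = λ² - 11 - 6 = 400 - 17 ≡ 6; y = λ·(11 - 6) - 24 ≡ 18. → (6, 18)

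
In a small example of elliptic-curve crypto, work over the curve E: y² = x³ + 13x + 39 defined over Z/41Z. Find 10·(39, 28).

Write Q = (39, 28).
Repeated addition: build up to 10Q.
2Q: tangent at (39, 28): λ = (3·39² + 13)/(2·28) ≡ 25/15. 15⁻¹ ≡ 11 (mod 41) since 15·11 = 165 ≡ 1, so λ ≡ 25·11 ≡ 29.
  x = λ² - 39 - 39 = 841 - 78 ≡ 25; y = λ·(39 - 25) - 28 ≡ 9. → (25, 9)
3Q: (25, 9) + (39, 28). λ = (28 - 9)/(39 - 25) ≡ 19/14 mod 41. 14⁻¹ ≡ 3 (mod 41), so λ ≡ 16.
  x = λ² - 25 - 39 = 256 - 64 ≡ 28; y = λ·(25 - 28) - 9 ≡ 25. → (28, 25)
4Q: (28, 25) + (39, 28). λ = (28 - 25)/(39 - 28) ≡ 3/11 mod 41. 11⁻¹ ≡ 15 (mod 41), so λ ≡ 4.
  x = λ² - 28 - 39 = 16 - 67 ≡ 31; y = λ·(28 - 31) - 25 ≡ 4. → (31, 4)
5Q: (31, 4) + (39, 28). λ = (28 - 4)/(39 - 31) ≡ 24/8 mod 41. 8⁻¹ ≡ 36 (mod 41), so λ ≡ 3.
  x = λ² - 31 - 39 = 9 - 70 ≡ 21; y = λ·(31 - 21) - 4 ≡ 26. → (21, 26)
6Q: (21, 26) + (39, 28). λ = (28 - 26)/(39 - 21) ≡ 2/18 mod 41. 18⁻¹ ≡ 16 (mod 41) since 18·16 = 288 ≡ 1, so λ ≡ 32.
  x = λ² - 21 - 39 = 1024 - 60 ≡ 21; y = λ·(21 - 21) - 26 ≡ 15. → (21, 15)
7Q: (21, 15) + (39, 28). λ = (28 - 15)/(39 - 21) ≡ 13/18 mod 41. 18⁻¹ ≡ 16 (mod 41), so λ ≡ 3.
  x = λ² - 21 - 39 = 9 - 60 ≡ 31; y = λ·(21 - 31) - 15 ≡ 37. → (31, 37)
8Q: (31, 37) + (39, 28). λ = (28 - 37)/(39 - 31) ≡ 32/8 mod 41. 8⁻¹ ≡ 36 (mod 41), so λ ≡ 4.
  x = λ² - 31 - 39 = 16 - 70 ≡ 28; y = λ·(31 - 28) - 37 ≡ 16. → (28, 16)
9Q: (28, 16) + (39, 28). λ = (28 - 16)/(39 - 28) ≡ 12/11 mod 41. 11⁻¹ ≡ 15 (mod 41), so λ ≡ 16.
  x = λ² - 28 - 39 = 256 - 67 ≡ 25; y = λ·(28 - 25) - 16 ≡ 32. → (25, 32)
10Q: (25, 32) + (39, 28). λ = (28 - 32)/(39 - 25) ≡ 37/14 mod 41. 14⁻¹ ≡ 3 (mod 41), so λ ≡ 29.
  x = λ² - 25 - 39 = 841 - 64 ≡ 39; y = λ·(25 - 39) - 32 ≡ 13. → (39, 13)

(39, 13)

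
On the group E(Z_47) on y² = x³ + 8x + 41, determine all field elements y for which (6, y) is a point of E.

x³ + 8x + 41 = 305 ≡ 23 (mod 47).
23 is a non-residue mod 47; no y exists.

none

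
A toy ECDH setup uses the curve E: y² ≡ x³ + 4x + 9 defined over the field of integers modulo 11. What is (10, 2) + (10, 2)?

tangent at (10, 2): λ = (3·10² + 4)/(2·2) ≡ 7/4. 4⁻¹ ≡ 3 (mod 11), so λ ≡ 7·3 ≡ 10.
  x = λ² - 10 - 10 = 100 - 20 ≡ 3; y = λ·(10 - 3) - 2 ≡ 2. → (3, 2)

(3, 2)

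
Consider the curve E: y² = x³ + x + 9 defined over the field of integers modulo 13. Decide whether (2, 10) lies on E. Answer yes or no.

no

y² = 10² ≡ 9; x³ + 1x + 9 = 19 ≡ 6 (mod 13). 9 ≠ 6.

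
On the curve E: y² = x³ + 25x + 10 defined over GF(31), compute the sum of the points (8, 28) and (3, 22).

(14, 2)

(8, 28) + (3, 22). λ = (22 - 28)/(3 - 8) ≡ 25/26 mod 31. 26⁻¹ ≡ 6 (mod 31), so λ ≡ 26.
  x = λ² - 8 - 3 = 676 - 11 ≡ 14; y = λ·(8 - 14) - 28 ≡ 2. → (14, 2)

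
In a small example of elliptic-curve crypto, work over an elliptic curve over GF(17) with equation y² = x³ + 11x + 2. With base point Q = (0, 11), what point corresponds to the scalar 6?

(2, 7)

Double-and-add on 6 = (110)₂. Start with Q = (0, 11) for the leading 1-bit.
double: tangent at (0, 11): λ = (3·0² + 11)/(2·11) ≡ 11/5. 5⁻¹ ≡ 7 (mod 17), so λ ≡ 11·7 ≡ 9.
  x = λ² - 0 - 0 = 81 - 0 ≡ 13; y = λ·(0 - 13) - 11 ≡ 8. → (13, 8)
add Q: (13, 8) + (0, 11). λ = (11 - 8)/(0 - 13) ≡ 3/4 mod 17. 4⁻¹ ≡ 13 (mod 17) since 4·13 = 52 ≡ 1, so λ ≡ 5.
  x = λ² - 13 - 0 = 25 - 13 ≡ 12; y = λ·(13 - 12) - 8 ≡ 14. → (12, 14)
double: tangent at (12, 14): λ = (3·12² + 11)/(2·14) ≡ 1/11. 11⁻¹ ≡ 14 (mod 17) since 11·14 = 154 ≡ 1, so λ ≡ 1·14 ≡ 14.
  x = λ² - 12 - 12 = 196 - 24 ≡ 2; y = λ·(12 - 2) - 14 ≡ 7. → (2, 7)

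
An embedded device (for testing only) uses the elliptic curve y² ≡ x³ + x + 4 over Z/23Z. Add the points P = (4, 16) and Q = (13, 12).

(4, 16) + (13, 12). λ = (12 - 16)/(13 - 4) ≡ 19/9 mod 23. 9⁻¹ ≡ 18 (mod 23) since 9·18 = 162 ≡ 1, so λ ≡ 20.
  x = λ² - 4 - 13 = 400 - 17 ≡ 15; y = λ·(4 - 15) - 16 ≡ 17. → (15, 17)

(15, 17)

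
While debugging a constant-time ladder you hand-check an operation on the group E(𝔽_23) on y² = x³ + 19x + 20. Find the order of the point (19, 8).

2P: tangent at (19, 8): λ = (3·19² + 19)/(2·8) ≡ 21/16. 16⁻¹ ≡ 13 (mod 23), so λ ≡ 21·13 ≡ 20.
  x = λ² - 19 - 19 = 400 - 38 ≡ 17; y = λ·(19 - 17) - 8 ≡ 9. → (17, 9)
3P: (17, 9) + (19, 8). λ = (8 - 9)/(19 - 17) ≡ 22/2 mod 23. 2⁻¹ ≡ 12 (mod 23) since 2·12 = 24 ≡ 1, so λ ≡ 11.
  x = λ² - 17 - 19 = 121 - 36 ≡ 16; y = λ·(17 - 16) - 9 ≡ 2. → (16, 2)
4P: (16, 2) + (19, 8). λ = (8 - 2)/(19 - 16) ≡ 6/3 mod 23. 3⁻¹ ≡ 8 (mod 23), so λ ≡ 2.
  x = λ² - 16 - 19 = 4 - 35 ≡ 15; y = λ·(16 - 15) - 2 ≡ 0. → (15, 0)
5P: (15, 0) + (19, 8). λ = (8 - 0)/(19 - 15) ≡ 8/4 mod 23. 4⁻¹ ≡ 6 (mod 23), so λ ≡ 2.
  x = λ² - 15 - 19 = 4 - 34 ≡ 16; y = λ·(15 - 16) - 0 ≡ 21. → (16, 21)
6P: (16, 21) + (19, 8). λ = (8 - 21)/(19 - 16) ≡ 10/3 mod 23. 3⁻¹ ≡ 8 (mod 23), so λ ≡ 11.
  x = λ² - 16 - 19 = 121 - 35 ≡ 17; y = λ·(16 - 17) - 21 ≡ 14. → (17, 14)
7P: (17, 14) + (19, 8). λ = (8 - 14)/(19 - 17) ≡ 17/2 mod 23. 2⁻¹ ≡ 12 (mod 23), so λ ≡ 20.
  x = λ² - 17 - 19 = 400 - 36 ≡ 19; y = λ·(17 - 19) - 14 ≡ 15. → (19, 15)
8P: (19, 15) + (19, 8): same x and y₁ ≡ -y₂, so the sum is the point at infinity.
8P = the point at infinity, so the order is 8.

8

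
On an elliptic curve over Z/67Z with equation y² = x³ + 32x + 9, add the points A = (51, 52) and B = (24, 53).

(17, 46)

(51, 52) + (24, 53). λ = (53 - 52)/(24 - 51) ≡ 1/40 mod 67. 40⁻¹ ≡ 62 (mod 67) since 40·62 = 2480 ≡ 1, so λ ≡ 62.
  x = λ² - 51 - 24 = 3844 - 75 ≡ 17; y = λ·(51 - 17) - 52 ≡ 46. → (17, 46)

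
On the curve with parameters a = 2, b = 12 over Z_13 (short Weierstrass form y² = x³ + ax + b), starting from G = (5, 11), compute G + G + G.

Repeated addition: build up to 3G.
2G: tangent at (5, 11): λ = (3·5² + 2)/(2·11) ≡ 12/9. 9⁻¹ ≡ 3 (mod 13) since 9·3 = 27 ≡ 1, so λ ≡ 12·3 ≡ 10.
  x = λ² - 5 - 5 = 100 - 10 ≡ 12; y = λ·(5 - 12) - 11 ≡ 10. → (12, 10)
3G: (12, 10) + (5, 11). λ = (11 - 10)/(5 - 12) ≡ 1/6 mod 13. 6⁻¹ ≡ 11 (mod 13) since 6·11 = 66 ≡ 1, so λ ≡ 11.
  x = λ² - 12 - 5 = 121 - 17 ≡ 0; y = λ·(12 - 0) - 10 ≡ 5. → (0, 5)

(0, 5)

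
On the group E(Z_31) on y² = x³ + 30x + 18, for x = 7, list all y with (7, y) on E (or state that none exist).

x³ + 30x + 18 = 571 ≡ 13 (mod 31).
13 is a non-residue mod 31; no y exists.

none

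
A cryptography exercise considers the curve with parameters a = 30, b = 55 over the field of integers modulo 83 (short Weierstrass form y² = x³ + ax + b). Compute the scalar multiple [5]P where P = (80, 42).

Repeated addition: build up to 5P.
2P: tangent at (80, 42): λ = (3·80² + 30)/(2·42) ≡ 57/1. 1⁻¹ ≡ 1 (mod 83) since 1·1 = 1 ≡ 1, so λ ≡ 57·1 ≡ 57.
  x = λ² - 80 - 80 = 3249 - 160 ≡ 18; y = λ·(80 - 18) - 42 ≡ 6. → (18, 6)
3P: (18, 6) + (80, 42). λ = (42 - 6)/(80 - 18) ≡ 36/62 mod 83. 62⁻¹ ≡ 79 (mod 83) since 62·79 = 4898 ≡ 1, so λ ≡ 22.
  x = λ² - 18 - 80 = 484 - 98 ≡ 54; y = λ·(18 - 54) - 6 ≡ 32. → (54, 32)
4P: (54, 32) + (80, 42). λ = (42 - 32)/(80 - 54) ≡ 10/26 mod 83. 26⁻¹ ≡ 16 (mod 83), so λ ≡ 77.
  x = λ² - 54 - 80 = 5929 - 134 ≡ 68; y = λ·(54 - 68) - 32 ≡ 52. → (68, 52)
5P: (68, 52) + (80, 42). λ = (42 - 52)/(80 - 68) ≡ 73/12 mod 83. 12⁻¹ ≡ 7 (mod 83) since 12·7 = 84 ≡ 1, so λ ≡ 13.
  x = λ² - 68 - 80 = 169 - 148 ≡ 21; y = λ·(68 - 21) - 52 ≡ 61. → (21, 61)

(21, 61)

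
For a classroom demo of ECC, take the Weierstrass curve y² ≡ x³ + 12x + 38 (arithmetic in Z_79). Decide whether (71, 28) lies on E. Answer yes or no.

no

y² = 28² ≡ 73; x³ + 12x + 38 = 358801 ≡ 62 (mod 79). 73 ≠ 62.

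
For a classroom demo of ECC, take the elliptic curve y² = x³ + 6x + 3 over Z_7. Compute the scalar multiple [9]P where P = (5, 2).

Repeated addition: build up to 9P.
2P: tangent at (5, 2): λ = (3·5² + 6)/(2·2) ≡ 4/4. 4⁻¹ ≡ 2 (mod 7) since 4·2 = 8 ≡ 1, so λ ≡ 4·2 ≡ 1.
  x = λ² - 5 - 5 = 1 - 10 ≡ 5; y = λ·(5 - 5) - 2 ≡ 5. → (5, 5)
3P: (5, 5) + (5, 2): same x and y₁ ≡ -y₂, so the sum is ∞.
4P: ∞ + (5, 2) = (5, 2) (identity).
5P: tangent at (5, 2): λ = (3·5² + 6)/(2·2) ≡ 4/4. 4⁻¹ ≡ 2 (mod 7) since 4·2 = 8 ≡ 1, so λ ≡ 4·2 ≡ 1.
  x = λ² - 5 - 5 = 1 - 10 ≡ 5; y = λ·(5 - 5) - 2 ≡ 5. → (5, 5)
6P: (5, 5) + (5, 2): same x and y₁ ≡ -y₂, so the sum is ∞.
7P: ∞ + (5, 2) = (5, 2) (identity).
8P: tangent at (5, 2): λ = (3·5² + 6)/(2·2) ≡ 4/4. 4⁻¹ ≡ 2 (mod 7), so λ ≡ 4·2 ≡ 1.
  x = λ² - 5 - 5 = 1 - 10 ≡ 5; y = λ·(5 - 5) - 2 ≡ 5. → (5, 5)
9P: (5, 5) + (5, 2): same x and y₁ ≡ -y₂, so the sum is ∞.

O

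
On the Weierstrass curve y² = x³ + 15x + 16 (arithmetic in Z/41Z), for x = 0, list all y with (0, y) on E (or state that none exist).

4, 37

x³ + 15x + 16 = 16 ≡ 16 (mod 41).
Square roots of 16 mod 41: 4 and 37 (since 4² = 16 ≡ 16).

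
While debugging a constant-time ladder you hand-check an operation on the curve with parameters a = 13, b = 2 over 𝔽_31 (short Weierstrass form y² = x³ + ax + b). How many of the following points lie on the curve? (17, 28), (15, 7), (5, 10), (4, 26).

1

(17, 28): 28² ≡ 9, rhs ≡ 21 → off.
(15, 7): 7² ≡ 18, rhs ≡ 7 → off.
(5, 10): 10² ≡ 7, rhs ≡ 6 → off.
(4, 26): 26² ≡ 25, rhs ≡ 25 → on.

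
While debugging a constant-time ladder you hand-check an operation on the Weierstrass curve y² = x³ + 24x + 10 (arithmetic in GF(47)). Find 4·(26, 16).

Write Q = (26, 16).
Double-and-add on 4 = (100)₂. Start with Q = (26, 16) for the leading 1-bit.
double: tangent at (26, 16): λ = (3·26² + 24)/(2·16) ≡ 31/32. 32⁻¹ ≡ 25 (mod 47) since 32·25 = 800 ≡ 1, so λ ≡ 31·25 ≡ 23.
  x = λ² - 26 - 26 = 529 - 52 ≡ 7; y = λ·(26 - 7) - 16 ≡ 45. → (7, 45)
double: tangent at (7, 45): λ = (3·7² + 24)/(2·45) ≡ 30/43. 43⁻¹ ≡ 35 (mod 47) since 43·35 = 1505 ≡ 1, so λ ≡ 30·35 ≡ 16.
  x = λ² - 7 - 7 = 256 - 14 ≡ 7; y = λ·(7 - 7) - 45 ≡ 2. → (7, 2)

(7, 2)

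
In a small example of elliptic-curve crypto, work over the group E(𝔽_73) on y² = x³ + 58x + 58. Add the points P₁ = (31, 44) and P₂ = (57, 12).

(12, 0)

(31, 44) + (57, 12). λ = (12 - 44)/(57 - 31) ≡ 41/26 mod 73. 26⁻¹ ≡ 59 (mod 73) since 26·59 = 1534 ≡ 1, so λ ≡ 10.
  x = λ² - 31 - 57 = 100 - 88 ≡ 12; y = λ·(31 - 12) - 44 ≡ 0. → (12, 0)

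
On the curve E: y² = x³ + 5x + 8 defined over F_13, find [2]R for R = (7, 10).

tangent at (7, 10): λ = (3·7² + 5)/(2·10) ≡ 9/7. 7⁻¹ ≡ 2 (mod 13) since 7·2 = 14 ≡ 1, so λ ≡ 9·2 ≡ 5.
  x = λ² - 7 - 7 = 25 - 14 ≡ 11; y = λ·(7 - 11) - 10 ≡ 9. → (11, 9)

(11, 9)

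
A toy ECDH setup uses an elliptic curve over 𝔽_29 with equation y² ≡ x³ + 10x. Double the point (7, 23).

tangent at (7, 23): λ = (3·7² + 10)/(2·23) ≡ 12/17. 17⁻¹ ≡ 12 (mod 29), so λ ≡ 12·12 ≡ 28.
  x = λ² - 7 - 7 = 784 - 14 ≡ 16; y = λ·(7 - 16) - 23 ≡ 15. → (16, 15)

(16, 15)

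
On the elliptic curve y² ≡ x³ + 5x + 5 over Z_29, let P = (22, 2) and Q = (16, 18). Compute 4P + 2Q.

(28, 12)

First 4P:
Repeated addition: build up to 4P.
2P: tangent at (22, 2): λ = (3·22² + 5)/(2·2) ≡ 7/4. 4⁻¹ ≡ 22 (mod 29), so λ ≡ 7·22 ≡ 9.
  x = λ² - 22 - 22 = 81 - 44 ≡ 8; y = λ·(22 - 8) - 2 ≡ 8. → (8, 8)
3P: (8, 8) + (22, 2). λ = (2 - 8)/(22 - 8) ≡ 23/14 mod 29. 14⁻¹ ≡ 27 (mod 29) since 14·27 = 378 ≡ 1, so λ ≡ 12.
  x = λ² - 8 - 22 = 144 - 30 ≡ 27; y = λ·(8 - 27) - 8 ≡ 25. → (27, 25)
4P: (27, 25) + (22, 2). λ = (2 - 25)/(22 - 27) ≡ 6/24 mod 29. 24⁻¹ ≡ 23 (mod 29) since 24·23 = 552 ≡ 1, so λ ≡ 22.
  x = λ² - 27 - 22 = 484 - 49 ≡ 0; y = λ·(27 - 0) - 25 ≡ 18. → (0, 18)
4P = (0, 18).
Next 2Q:
Repeated addition: build up to 2Q.
2Q: tangent at (16, 18): λ = (3·16² + 5)/(2·18) ≡ 19/7. 7⁻¹ ≡ 25 (mod 29) since 7·25 = 175 ≡ 1, so λ ≡ 19·25 ≡ 11.
  x = λ² - 16 - 16 = 121 - 32 ≡ 2; y = λ·(16 - 2) - 18 ≡ 20. → (2, 20)
2Q = (2, 20).
Finally 4P + 2Q:
(0, 18) + (2, 20). λ = (20 - 18)/(2 - 0) ≡ 2/2 mod 29. 2⁻¹ ≡ 15 (mod 29), so λ ≡ 1.
  x = λ² - 0 - 2 = 1 - 2 ≡ 28; y = λ·(0 - 28) - 18 ≡ 12. → (28, 12)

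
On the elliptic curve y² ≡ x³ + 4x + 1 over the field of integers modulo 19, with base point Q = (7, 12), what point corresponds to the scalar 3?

Repeated addition: build up to 3Q.
2Q: tangent at (7, 12): λ = (3·7² + 4)/(2·12) ≡ 18/5. 5⁻¹ ≡ 4 (mod 19), so λ ≡ 18·4 ≡ 15.
  x = λ² - 7 - 7 = 225 - 14 ≡ 2; y = λ·(7 - 2) - 12 ≡ 6. → (2, 6)
3Q: (2, 6) + (7, 12). λ = (12 - 6)/(7 - 2) ≡ 6/5 mod 19. 5⁻¹ ≡ 4 (mod 19) since 5·4 = 20 ≡ 1, so λ ≡ 5.
  x = λ² - 2 - 7 = 25 - 9 ≡ 16; y = λ·(2 - 16) - 6 ≡ 0. → (16, 0)

(16, 0)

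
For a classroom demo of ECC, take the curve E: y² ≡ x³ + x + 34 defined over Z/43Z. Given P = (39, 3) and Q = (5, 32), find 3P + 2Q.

(31, 33)

First 3P:
Repeated addition: build up to 3P.
2P: tangent at (39, 3): λ = (3·39² + 1)/(2·3) ≡ 6/6. 6⁻¹ ≡ 36 (mod 43), so λ ≡ 6·36 ≡ 1.
  x = λ² - 39 - 39 = 1 - 78 ≡ 9; y = λ·(39 - 9) - 3 ≡ 27. → (9, 27)
3P: (9, 27) + (39, 3). λ = (3 - 27)/(39 - 9) ≡ 19/30 mod 43. 30⁻¹ ≡ 33 (mod 43), so λ ≡ 25.
  x = λ² - 9 - 39 = 625 - 48 ≡ 18; y = λ·(9 - 18) - 27 ≡ 6. → (18, 6)
3P = (18, 6).
Next 2Q:
Repeated addition: build up to 2Q.
2Q: tangent at (5, 32): λ = (3·5² + 1)/(2·32) ≡ 33/21. 21⁻¹ ≡ 41 (mod 43), so λ ≡ 33·41 ≡ 20.
  x = λ² - 5 - 5 = 400 - 10 ≡ 3; y = λ·(5 - 3) - 32 ≡ 8. → (3, 8)
2Q = (3, 8).
Finally 3P + 2Q:
(18, 6) + (3, 8). λ = (8 - 6)/(3 - 18) ≡ 2/28 mod 43. 28⁻¹ ≡ 20 (mod 43) since 28·20 = 560 ≡ 1, so λ ≡ 40.
  x = λ² - 18 - 3 = 1600 - 21 ≡ 31; y = λ·(18 - 31) - 6 ≡ 33. → (31, 33)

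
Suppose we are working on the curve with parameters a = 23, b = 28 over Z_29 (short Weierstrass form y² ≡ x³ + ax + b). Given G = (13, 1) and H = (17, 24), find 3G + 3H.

First 3G:
Repeated addition: build up to 3G.
2G: tangent at (13, 1): λ = (3·13² + 23)/(2·1) ≡ 8/2. 2⁻¹ ≡ 15 (mod 29) since 2·15 = 30 ≡ 1, so λ ≡ 8·15 ≡ 4.
  x = λ² - 13 - 13 = 16 - 26 ≡ 19; y = λ·(13 - 19) - 1 ≡ 4. → (19, 4)
3G: (19, 4) + (13, 1). λ = (1 - 4)/(13 - 19) ≡ 26/23 mod 29. 23⁻¹ ≡ 24 (mod 29), so λ ≡ 15.
  x = λ² - 19 - 13 = 225 - 32 ≡ 19; y = λ·(19 - 19) - 4 ≡ 25. → (19, 25)
3G = (19, 25).
Next 3H:
Repeated addition: build up to 3H.
2H: tangent at (17, 24): λ = (3·17² + 23)/(2·24) ≡ 20/19. 19⁻¹ ≡ 26 (mod 29), so λ ≡ 20·26 ≡ 27.
  x = λ² - 17 - 17 = 729 - 34 ≡ 28; y = λ·(17 - 28) - 24 ≡ 27. → (28, 27)
3H: (28, 27) + (17, 24). λ = (24 - 27)/(17 - 28) ≡ 26/18 mod 29. 18⁻¹ ≡ 21 (mod 29) since 18·21 = 378 ≡ 1, so λ ≡ 24.
  x = λ² - 28 - 17 = 576 - 45 ≡ 9; y = λ·(28 - 9) - 27 ≡ 23. → (9, 23)
3H = (9, 23).
Finally 3G + 3H:
(19, 25) + (9, 23). λ = (23 - 25)/(9 - 19) ≡ 27/19 mod 29. 19⁻¹ ≡ 26 (mod 29) since 19·26 = 494 ≡ 1, so λ ≡ 6.
  x = λ² - 19 - 9 = 36 - 28 ≡ 8; y = λ·(19 - 8) - 25 ≡ 12. → (8, 12)

(8, 12)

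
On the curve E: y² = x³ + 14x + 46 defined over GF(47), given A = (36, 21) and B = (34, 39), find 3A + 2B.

First 3A:
Repeated addition: build up to 3A.
2A: tangent at (36, 21): λ = (3·36² + 14)/(2·21) ≡ 1/42. 42⁻¹ ≡ 28 (mod 47) since 42·28 = 1176 ≡ 1, so λ ≡ 1·28 ≡ 28.
  x = λ² - 36 - 36 = 784 - 72 ≡ 7; y = λ·(36 - 7) - 21 ≡ 39. → (7, 39)
3A: (7, 39) + (36, 21). λ = (21 - 39)/(36 - 7) ≡ 29/29 mod 47. 29⁻¹ ≡ 13 (mod 47) since 29·13 = 377 ≡ 1, so λ ≡ 1.
  x = λ² - 7 - 36 = 1 - 43 ≡ 5; y = λ·(7 - 5) - 39 ≡ 10. → (5, 10)
3A = (5, 10).
Next 2B:
Repeated addition: build up to 2B.
2B: tangent at (34, 39): λ = (3·34² + 14)/(2·39) ≡ 4/31. 31⁻¹ ≡ 44 (mod 47), so λ ≡ 4·44 ≡ 35.
  x = λ² - 34 - 34 = 1225 - 68 ≡ 29; y = λ·(34 - 29) - 39 ≡ 42. → (29, 42)
2B = (29, 42).
Finally 3A + 2B:
(5, 10) + (29, 42). λ = (42 - 10)/(29 - 5) ≡ 32/24 mod 47. 24⁻¹ ≡ 2 (mod 47), so λ ≡ 17.
  x = λ² - 5 - 29 = 289 - 34 ≡ 20; y = λ·(5 - 20) - 10 ≡ 17. → (20, 17)

(20, 17)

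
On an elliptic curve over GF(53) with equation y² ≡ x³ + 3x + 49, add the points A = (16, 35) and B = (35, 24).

(27, 16)

(16, 35) + (35, 24). λ = (24 - 35)/(35 - 16) ≡ 42/19 mod 53. 19⁻¹ ≡ 14 (mod 53) since 19·14 = 266 ≡ 1, so λ ≡ 5.
  x = λ² - 16 - 35 = 25 - 51 ≡ 27; y = λ·(16 - 27) - 35 ≡ 16. → (27, 16)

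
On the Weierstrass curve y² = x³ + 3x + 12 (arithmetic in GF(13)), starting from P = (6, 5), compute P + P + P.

Repeated addition: build up to 3P.
2P: tangent at (6, 5): λ = (3·6² + 3)/(2·5) ≡ 7/10. 10⁻¹ ≡ 4 (mod 13) since 10·4 = 40 ≡ 1, so λ ≡ 7·4 ≡ 2.
  x = λ² - 6 - 6 = 4 - 12 ≡ 5; y = λ·(6 - 5) - 5 ≡ 10. → (5, 10)
3P: (5, 10) + (6, 5). λ = (5 - 10)/(6 - 5) ≡ 8/1 mod 13. 1⁻¹ ≡ 1 (mod 13) since 1·1 = 1 ≡ 1, so λ ≡ 8.
  x = λ² - 5 - 6 = 64 - 11 ≡ 1; y = λ·(5 - 1) - 10 ≡ 9. → (1, 9)

(1, 9)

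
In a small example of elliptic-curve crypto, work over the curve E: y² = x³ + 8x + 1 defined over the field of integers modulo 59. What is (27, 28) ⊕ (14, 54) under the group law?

(22, 21)

(27, 28) + (14, 54). λ = (54 - 28)/(14 - 27) ≡ 26/46 mod 59. 46⁻¹ ≡ 9 (mod 59), so λ ≡ 57.
  x = λ² - 27 - 14 = 3249 - 41 ≡ 22; y = λ·(27 - 22) - 28 ≡ 21. → (22, 21)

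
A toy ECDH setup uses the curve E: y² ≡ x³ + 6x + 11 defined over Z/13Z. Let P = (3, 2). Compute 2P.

tangent at (3, 2): λ = (3·3² + 6)/(2·2) ≡ 7/4. 4⁻¹ ≡ 10 (mod 13) since 4·10 = 40 ≡ 1, so λ ≡ 7·10 ≡ 5.
  x = λ² - 3 - 3 = 25 - 6 ≡ 6; y = λ·(3 - 6) - 2 ≡ 9. → (6, 9)

(6, 9)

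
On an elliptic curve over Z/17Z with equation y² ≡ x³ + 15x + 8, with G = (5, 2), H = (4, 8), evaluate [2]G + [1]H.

(10, 6)

First 2G:
Repeated addition: build up to 2G.
2G: tangent at (5, 2): λ = (3·5² + 15)/(2·2) ≡ 5/4. 4⁻¹ ≡ 13 (mod 17) since 4·13 = 52 ≡ 1, so λ ≡ 5·13 ≡ 14.
  x = λ² - 5 - 5 = 196 - 10 ≡ 16; y = λ·(5 - 16) - 2 ≡ 14. → (16, 14)
2G = (16, 14).
Finally 2G + H:
(16, 14) + (4, 8). λ = (8 - 14)/(4 - 16) ≡ 11/5 mod 17. 5⁻¹ ≡ 7 (mod 17), so λ ≡ 9.
  x = λ² - 16 - 4 = 81 - 20 ≡ 10; y = λ·(16 - 10) - 14 ≡ 6. → (10, 6)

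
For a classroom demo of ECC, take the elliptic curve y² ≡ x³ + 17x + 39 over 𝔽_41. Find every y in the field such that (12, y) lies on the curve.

x³ + 17x + 39 = 1971 ≡ 3 (mod 41).
3 is a non-residue mod 41; no y exists.

none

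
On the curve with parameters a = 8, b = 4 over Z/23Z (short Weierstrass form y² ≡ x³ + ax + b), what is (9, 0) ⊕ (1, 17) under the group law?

(15, 7)

(9, 0) + (1, 17). λ = (17 - 0)/(1 - 9) ≡ 17/15 mod 23. 15⁻¹ ≡ 20 (mod 23), so λ ≡ 18.
  x = λ² - 9 - 1 = 324 - 10 ≡ 15; y = λ·(9 - 15) - 0 ≡ 7. → (15, 7)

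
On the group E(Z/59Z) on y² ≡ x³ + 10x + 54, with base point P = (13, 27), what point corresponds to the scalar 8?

Repeated addition: build up to 8P.
2P: tangent at (13, 27): λ = (3·13² + 10)/(2·27) ≡ 45/54. 54⁻¹ ≡ 47 (mod 59), so λ ≡ 45·47 ≡ 50.
  x = λ² - 13 - 13 = 2500 - 26 ≡ 55; y = λ·(13 - 55) - 27 ≡ 56. → (55, 56)
3P: (55, 56) + (13, 27). λ = (27 - 56)/(13 - 55) ≡ 30/17 mod 59. 17⁻¹ ≡ 7 (mod 59) since 17·7 = 119 ≡ 1, so λ ≡ 33.
  x = λ² - 55 - 13 = 1089 - 68 ≡ 18; y = λ·(55 - 18) - 56 ≡ 44. → (18, 44)
4P: (18, 44) + (13, 27). λ = (27 - 44)/(13 - 18) ≡ 42/54 mod 59. 54⁻¹ ≡ 47 (mod 59) since 54·47 = 2538 ≡ 1, so λ ≡ 27.
  x = λ² - 18 - 13 = 729 - 31 ≡ 49; y = λ·(18 - 49) - 44 ≡ 4. → (49, 4)
5P: (49, 4) + (13, 27). λ = (27 - 4)/(13 - 49) ≡ 23/23 mod 59. 23⁻¹ ≡ 18 (mod 59), so λ ≡ 1.
  x = λ² - 49 - 13 = 1 - 62 ≡ 57; y = λ·(49 - 57) - 4 ≡ 47. → (57, 47)
6P: (57, 47) + (13, 27). λ = (27 - 47)/(13 - 57) ≡ 39/15 mod 59. 15⁻¹ ≡ 4 (mod 59), so λ ≡ 38.
  x = λ² - 57 - 13 = 1444 - 70 ≡ 17; y = λ·(57 - 17) - 47 ≡ 57. → (17, 57)
7P: (17, 57) + (13, 27). λ = (27 - 57)/(13 - 17) ≡ 29/55 mod 59. 55⁻¹ ≡ 44 (mod 59) since 55·44 = 2420 ≡ 1, so λ ≡ 37.
  x = λ² - 17 - 13 = 1369 - 30 ≡ 41; y = λ·(17 - 41) - 57 ≡ 58. → (41, 58)
8P: (41, 58) + (13, 27). λ = (27 - 58)/(13 - 41) ≡ 28/31 mod 59. 31⁻¹ ≡ 40 (mod 59) since 31·40 = 1240 ≡ 1, so λ ≡ 58.
  x = λ² - 41 - 13 = 3364 - 54 ≡ 6; y = λ·(41 - 6) - 58 ≡ 25. → (6, 25)

(6, 25)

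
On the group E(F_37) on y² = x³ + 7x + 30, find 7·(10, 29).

Write G = (10, 29).
Repeated addition: build up to 7G.
2G: tangent at (10, 29): λ = (3·10² + 7)/(2·29) ≡ 11/21. 21⁻¹ ≡ 30 (mod 37) since 21·30 = 630 ≡ 1, so λ ≡ 11·30 ≡ 34.
  x = λ² - 10 - 10 = 1156 - 20 ≡ 26; y = λ·(10 - 26) - 29 ≡ 19. → (26, 19)
3G: (26, 19) + (10, 29). λ = (29 - 19)/(10 - 26) ≡ 10/21 mod 37. 21⁻¹ ≡ 30 (mod 37) since 21·30 = 630 ≡ 1, so λ ≡ 4.
  x = λ² - 26 - 10 = 16 - 36 ≡ 17; y = λ·(26 - 17) - 19 ≡ 17. → (17, 17)
4G: (17, 17) + (10, 29). λ = (29 - 17)/(10 - 17) ≡ 12/30 mod 37. 30⁻¹ ≡ 21 (mod 37), so λ ≡ 30.
  x = λ² - 17 - 10 = 900 - 27 ≡ 22; y = λ·(17 - 22) - 17 ≡ 18. → (22, 18)
5G: (22, 18) + (10, 29). λ = (29 - 18)/(10 - 22) ≡ 11/25 mod 37. 25⁻¹ ≡ 3 (mod 37), so λ ≡ 33.
  x = λ² - 22 - 10 = 1089 - 32 ≡ 21; y = λ·(22 - 21) - 18 ≡ 15. → (21, 15)
6G: (21, 15) + (10, 29). λ = (29 - 15)/(10 - 21) ≡ 14/26 mod 37. 26⁻¹ ≡ 10 (mod 37), so λ ≡ 29.
  x = λ² - 21 - 10 = 841 - 31 ≡ 33; y = λ·(21 - 33) - 15 ≡ 7. → (33, 7)
7G: (33, 7) + (10, 29). λ = (29 - 7)/(10 - 33) ≡ 22/14 mod 37. 14⁻¹ ≡ 8 (mod 37), so λ ≡ 28.
  x = λ² - 33 - 10 = 784 - 43 ≡ 1; y = λ·(33 - 1) - 7 ≡ 1. → (1, 1)

(1, 1)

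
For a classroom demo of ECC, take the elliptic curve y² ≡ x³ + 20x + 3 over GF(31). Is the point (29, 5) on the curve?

no

y² = 5² ≡ 25; x³ + 20x + 3 = 24972 ≡ 17 (mod 31). 25 ≠ 17.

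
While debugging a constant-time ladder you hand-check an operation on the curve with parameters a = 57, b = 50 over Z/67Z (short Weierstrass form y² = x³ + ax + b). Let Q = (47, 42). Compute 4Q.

Double-and-add on 4 = (100)₂. Start with Q = (47, 42) for the leading 1-bit.
double: tangent at (47, 42): λ = (3·47² + 57)/(2·42) ≡ 51/17. 17⁻¹ ≡ 4 (mod 67) since 17·4 = 68 ≡ 1, so λ ≡ 51·4 ≡ 3.
  x = λ² - 47 - 47 = 9 - 94 ≡ 49; y = λ·(47 - 49) - 42 ≡ 19. → (49, 19)
double: tangent at (49, 19): λ = (3·49² + 57)/(2·19) ≡ 24/38. 38⁻¹ ≡ 30 (mod 67), so λ ≡ 24·30 ≡ 50.
  x = λ² - 49 - 49 = 2500 - 98 ≡ 57; y = λ·(49 - 57) - 19 ≡ 50. → (57, 50)

(57, 50)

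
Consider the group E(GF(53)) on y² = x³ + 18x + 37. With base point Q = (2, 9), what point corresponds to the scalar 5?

(45, 21)

Repeated addition: build up to 5Q.
2Q: tangent at (2, 9): λ = (3·2² + 18)/(2·9) ≡ 30/18. 18⁻¹ ≡ 3 (mod 53) since 18·3 = 54 ≡ 1, so λ ≡ 30·3 ≡ 37.
  x = λ² - 2 - 2 = 1369 - 4 ≡ 40; y = λ·(2 - 40) - 9 ≡ 16. → (40, 16)
3Q: (40, 16) + (2, 9). λ = (9 - 16)/(2 - 40) ≡ 46/15 mod 53. 15⁻¹ ≡ 46 (mod 53) since 15·46 = 690 ≡ 1, so λ ≡ 49.
  x = λ² - 40 - 2 = 2401 - 42 ≡ 27; y = λ·(40 - 27) - 16 ≡ 38. → (27, 38)
4Q: (27, 38) + (2, 9). λ = (9 - 38)/(2 - 27) ≡ 24/28 mod 53. 28⁻¹ ≡ 36 (mod 53), so λ ≡ 16.
  x = λ² - 27 - 2 = 256 - 29 ≡ 15; y = λ·(27 - 15) - 38 ≡ 48. → (15, 48)
5Q: (15, 48) + (2, 9). λ = (9 - 48)/(2 - 15) ≡ 14/40 mod 53. 40⁻¹ ≡ 4 (mod 53), so λ ≡ 3.
  x = λ² - 15 - 2 = 9 - 17 ≡ 45; y = λ·(15 - 45) - 48 ≡ 21. → (45, 21)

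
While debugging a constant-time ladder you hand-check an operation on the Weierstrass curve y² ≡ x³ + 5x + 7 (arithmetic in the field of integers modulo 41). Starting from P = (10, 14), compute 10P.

(10, 27)

Repeated addition: build up to 10P.
2P: tangent at (10, 14): λ = (3·10² + 5)/(2·14) ≡ 18/28. 28⁻¹ ≡ 22 (mod 41), so λ ≡ 18·22 ≡ 27.
  x = λ² - 10 - 10 = 729 - 20 ≡ 12; y = λ·(10 - 12) - 14 ≡ 14. → (12, 14)
3P: (12, 14) + (10, 14). λ = (14 - 14)/(10 - 12) ≡ 0/39 mod 41. 39⁻¹ ≡ 20 (mod 41) since 39·20 = 780 ≡ 1, so λ ≡ 0.
  x = λ² - 12 - 10 = 0 - 22 ≡ 19; y = λ·(12 - 19) - 14 ≡ 27. → (19, 27)
4P: (19, 27) + (10, 14). λ = (14 - 27)/(10 - 19) ≡ 28/32 mod 41. 32⁻¹ ≡ 9 (mod 41) since 32·9 = 288 ≡ 1, so λ ≡ 6.
  x = λ² - 19 - 10 = 36 - 29 ≡ 7; y = λ·(19 - 7) - 27 ≡ 4. → (7, 4)
5P: (7, 4) + (10, 14). λ = (14 - 4)/(10 - 7) ≡ 10/3 mod 41. 3⁻¹ ≡ 14 (mod 41) since 3·14 = 42 ≡ 1, so λ ≡ 17.
  x = λ² - 7 - 10 = 289 - 17 ≡ 26; y = λ·(7 - 26) - 4 ≡ 1. → (26, 1)
6P: (26, 1) + (10, 14). λ = (14 - 1)/(10 - 26) ≡ 13/25 mod 41. 25⁻¹ ≡ 23 (mod 41), so λ ≡ 12.
  x = λ² - 26 - 10 = 144 - 36 ≡ 26; y = λ·(26 - 26) - 1 ≡ 40. → (26, 40)
7P: (26, 40) + (10, 14). λ = (14 - 40)/(10 - 26) ≡ 15/25 mod 41. 25⁻¹ ≡ 23 (mod 41), so λ ≡ 17.
  x = λ² - 26 - 10 = 289 - 36 ≡ 7; y = λ·(26 - 7) - 40 ≡ 37. → (7, 37)
8P: (7, 37) + (10, 14). λ = (14 - 37)/(10 - 7) ≡ 18/3 mod 41. 3⁻¹ ≡ 14 (mod 41) since 3·14 = 42 ≡ 1, so λ ≡ 6.
  x = λ² - 7 - 10 = 36 - 17 ≡ 19; y = λ·(7 - 19) - 37 ≡ 14. → (19, 14)
9P: (19, 14) + (10, 14). λ = (14 - 14)/(10 - 19) ≡ 0/32 mod 41. 32⁻¹ ≡ 9 (mod 41) since 32·9 = 288 ≡ 1, so λ ≡ 0.
  x = λ² - 19 - 10 = 0 - 29 ≡ 12; y = λ·(19 - 12) - 14 ≡ 27. → (12, 27)
10P: (12, 27) + (10, 14). λ = (14 - 27)/(10 - 12) ≡ 28/39 mod 41. 39⁻¹ ≡ 20 (mod 41), so λ ≡ 27.
  x = λ² - 12 - 10 = 729 - 22 ≡ 10; y = λ·(12 - 10) - 27 ≡ 27. → (10, 27)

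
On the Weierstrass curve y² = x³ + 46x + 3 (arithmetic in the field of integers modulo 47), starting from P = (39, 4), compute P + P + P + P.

Repeated addition: build up to 4P.
2P: tangent at (39, 4): λ = (3·39² + 46)/(2·4) ≡ 3/8. 8⁻¹ ≡ 6 (mod 47) since 8·6 = 48 ≡ 1, so λ ≡ 3·6 ≡ 18.
  x = λ² - 39 - 39 = 324 - 78 ≡ 11; y = λ·(39 - 11) - 4 ≡ 30. → (11, 30)
3P: (11, 30) + (39, 4). λ = (4 - 30)/(39 - 11) ≡ 21/28 mod 47. 28⁻¹ ≡ 42 (mod 47), so λ ≡ 36.
  x = λ² - 11 - 39 = 1296 - 50 ≡ 24; y = λ·(11 - 24) - 30 ≡ 19. → (24, 19)
4P: (24, 19) + (39, 4). λ = (4 - 19)/(39 - 24) ≡ 32/15 mod 47. 15⁻¹ ≡ 22 (mod 47), so λ ≡ 46.
  x = λ² - 24 - 39 = 2116 - 63 ≡ 32; y = λ·(24 - 32) - 19 ≡ 36. → (32, 36)

(32, 36)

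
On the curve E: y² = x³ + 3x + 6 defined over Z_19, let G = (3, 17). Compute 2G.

tangent at (3, 17): λ = (3·3² + 3)/(2·17) ≡ 11/15. 15⁻¹ ≡ 14 (mod 19) since 15·14 = 210 ≡ 1, so λ ≡ 11·14 ≡ 2.
  x = λ² - 3 - 3 = 4 - 6 ≡ 17; y = λ·(3 - 17) - 17 ≡ 12. → (17, 12)

(17, 12)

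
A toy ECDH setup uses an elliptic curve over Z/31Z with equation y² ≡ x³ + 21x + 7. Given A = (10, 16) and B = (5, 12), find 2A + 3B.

First 2A:
Repeated addition: build up to 2A.
2A: tangent at (10, 16): λ = (3·10² + 21)/(2·16) ≡ 11/1. 1⁻¹ ≡ 1 (mod 31), so λ ≡ 11·1 ≡ 11.
  x = λ² - 10 - 10 = 121 - 20 ≡ 8; y = λ·(10 - 8) - 16 ≡ 6. → (8, 6)
2A = (8, 6).
Next 3B:
Repeated addition: build up to 3B.
2B: tangent at (5, 12): λ = (3·5² + 21)/(2·12) ≡ 3/24. 24⁻¹ ≡ 22 (mod 31), so λ ≡ 3·22 ≡ 4.
  x = λ² - 5 - 5 = 16 - 10 ≡ 6; y = λ·(5 - 6) - 12 ≡ 15. → (6, 15)
3B: (6, 15) + (5, 12). λ = (12 - 15)/(5 - 6) ≡ 28/30 mod 31. 30⁻¹ ≡ 30 (mod 31) since 30·30 = 900 ≡ 1, so λ ≡ 3.
  x = λ² - 6 - 5 = 9 - 11 ≡ 29; y = λ·(6 - 29) - 15 ≡ 9. → (29, 9)
3B = (29, 9).
Finally 2A + 3B:
(8, 6) + (29, 9). λ = (9 - 6)/(29 - 8) ≡ 3/21 mod 31. 21⁻¹ ≡ 3 (mod 31), so λ ≡ 9.
  x = λ² - 8 - 29 = 81 - 37 ≡ 13; y = λ·(8 - 13) - 6 ≡ 11. → (13, 11)

(13, 11)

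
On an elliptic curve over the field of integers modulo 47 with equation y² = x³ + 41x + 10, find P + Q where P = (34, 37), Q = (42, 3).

(39, 43)

(34, 37) + (42, 3). λ = (3 - 37)/(42 - 34) ≡ 13/8 mod 47. 8⁻¹ ≡ 6 (mod 47), so λ ≡ 31.
  x = λ² - 34 - 42 = 961 - 76 ≡ 39; y = λ·(34 - 39) - 37 ≡ 43. → (39, 43)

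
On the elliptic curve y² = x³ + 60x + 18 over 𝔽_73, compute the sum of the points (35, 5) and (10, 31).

(35, 5) + (10, 31). λ = (31 - 5)/(10 - 35) ≡ 26/48 mod 73. 48⁻¹ ≡ 35 (mod 73) since 48·35 = 1680 ≡ 1, so λ ≡ 34.
  x = λ² - 35 - 10 = 1156 - 45 ≡ 16; y = λ·(35 - 16) - 5 ≡ 57. → (16, 57)

(16, 57)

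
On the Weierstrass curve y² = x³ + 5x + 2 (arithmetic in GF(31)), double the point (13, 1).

tangent at (13, 1): λ = (3·13² + 5)/(2·1) ≡ 16/2. 2⁻¹ ≡ 16 (mod 31), so λ ≡ 16·16 ≡ 8.
  x = λ² - 13 - 13 = 64 - 26 ≡ 7; y = λ·(13 - 7) - 1 ≡ 16. → (7, 16)

(7, 16)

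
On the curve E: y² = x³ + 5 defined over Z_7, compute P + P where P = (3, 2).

(5, 2)

tangent at (3, 2): λ = (3·3² + 0)/(2·2) ≡ 6/4. 4⁻¹ ≡ 2 (mod 7), so λ ≡ 6·2 ≡ 5.
  x = λ² - 3 - 3 = 25 - 6 ≡ 5; y = λ·(3 - 5) - 2 ≡ 2. → (5, 2)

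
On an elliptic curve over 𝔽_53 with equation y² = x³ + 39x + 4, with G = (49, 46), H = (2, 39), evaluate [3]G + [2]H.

First 3G:
Repeated addition: build up to 3G.
2G: tangent at (49, 46): λ = (3·49² + 39)/(2·46) ≡ 34/39. 39⁻¹ ≡ 34 (mod 53), so λ ≡ 34·34 ≡ 43.
  x = λ² - 49 - 49 = 1849 - 98 ≡ 2; y = λ·(49 - 2) - 46 ≡ 14. → (2, 14)
3G: (2, 14) + (49, 46). λ = (46 - 14)/(49 - 2) ≡ 32/47 mod 53. 47⁻¹ ≡ 44 (mod 53) since 47·44 = 2068 ≡ 1, so λ ≡ 30.
  x = λ² - 2 - 49 = 900 - 51 ≡ 1; y = λ·(2 - 1) - 14 ≡ 16. → (1, 16)
3G = (1, 16).
Next 2H:
Repeated addition: build up to 2H.
2H: tangent at (2, 39): λ = (3·2² + 39)/(2·39) ≡ 51/25. 25⁻¹ ≡ 17 (mod 53) since 25·17 = 425 ≡ 1, so λ ≡ 51·17 ≡ 19.
  x = λ² - 2 - 2 = 361 - 4 ≡ 39; y = λ·(2 - 39) - 39 ≡ 0. → (39, 0)
2H = (39, 0).
Finally 3G + 2H:
(1, 16) + (39, 0). λ = (0 - 16)/(39 - 1) ≡ 37/38 mod 53. 38⁻¹ ≡ 7 (mod 53) since 38·7 = 266 ≡ 1, so λ ≡ 47.
  x = λ² - 1 - 39 = 2209 - 40 ≡ 49; y = λ·(1 - 49) - 16 ≡ 7. → (49, 7)

(49, 7)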